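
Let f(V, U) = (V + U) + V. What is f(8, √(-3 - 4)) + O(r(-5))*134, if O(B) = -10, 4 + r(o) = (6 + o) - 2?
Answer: -1324 + I*√7 ≈ -1324.0 + 2.6458*I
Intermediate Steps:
r(o) = o (r(o) = -4 + ((6 + o) - 2) = -4 + (4 + o) = o)
f(V, U) = U + 2*V (f(V, U) = (U + V) + V = U + 2*V)
f(8, √(-3 - 4)) + O(r(-5))*134 = (√(-3 - 4) + 2*8) - 10*134 = (√(-7) + 16) - 1340 = (I*√7 + 16) - 1340 = (16 + I*√7) - 1340 = -1324 + I*√7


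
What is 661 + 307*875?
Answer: 269286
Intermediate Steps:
661 + 307*875 = 661 + 268625 = 269286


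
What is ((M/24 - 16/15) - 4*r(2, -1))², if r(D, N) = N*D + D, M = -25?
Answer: 64009/14400 ≈ 4.4451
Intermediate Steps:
r(D, N) = D + D*N (r(D, N) = D*N + D = D + D*N)
((M/24 - 16/15) - 4*r(2, -1))² = ((-25/24 - 16/15) - 8*(1 - 1))² = ((-25*1/24 - 16*1/15) - 8*0)² = ((-25/24 - 16/15) - 4*0)² = (-253/120 + 0)² = (-253/120)² = 64009/14400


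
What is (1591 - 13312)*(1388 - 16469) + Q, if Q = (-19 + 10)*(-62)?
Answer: 176764959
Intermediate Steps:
Q = 558 (Q = -9*(-62) = 558)
(1591 - 13312)*(1388 - 16469) + Q = (1591 - 13312)*(1388 - 16469) + 558 = -11721*(-15081) + 558 = 176764401 + 558 = 176764959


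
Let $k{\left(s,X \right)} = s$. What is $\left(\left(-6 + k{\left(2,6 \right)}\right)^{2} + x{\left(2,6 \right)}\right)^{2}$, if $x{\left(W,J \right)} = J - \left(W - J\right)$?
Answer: $676$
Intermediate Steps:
$x{\left(W,J \right)} = - W + 2 J$ ($x{\left(W,J \right)} = J + \left(J - W\right) = - W + 2 J$)
$\left(\left(-6 + k{\left(2,6 \right)}\right)^{2} + x{\left(2,6 \right)}\right)^{2} = \left(\left(-6 + 2\right)^{2} + \left(\left(-1\right) 2 + 2 \cdot 6\right)\right)^{2} = \left(\left(-4\right)^{2} + \left(-2 + 12\right)\right)^{2} = \left(16 + 10\right)^{2} = 26^{2} = 676$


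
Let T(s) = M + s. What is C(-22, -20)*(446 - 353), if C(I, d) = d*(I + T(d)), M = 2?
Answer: 74400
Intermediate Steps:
T(s) = 2 + s
C(I, d) = d*(2 + I + d) (C(I, d) = d*(I + (2 + d)) = d*(2 + I + d))
C(-22, -20)*(446 - 353) = (-20*(2 - 22 - 20))*(446 - 353) = -20*(-40)*93 = 800*93 = 74400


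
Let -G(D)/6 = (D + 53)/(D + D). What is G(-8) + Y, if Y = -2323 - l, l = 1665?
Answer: -31769/8 ≈ -3971.1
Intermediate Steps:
Y = -3988 (Y = -2323 - 1*1665 = -2323 - 1665 = -3988)
G(D) = -3*(53 + D)/D (G(D) = -6*(D + 53)/(D + D) = -6*(53 + D)/(2*D) = -6*(53 + D)*1/(2*D) = -3*(53 + D)/D)
G(-8) + Y = (-3 - 159/(-8)) - 3988 = (-3 - 159*(-⅛)) - 3988 = (-3 + 159/8) - 3988 = 135/8 - 3988 = -31769/8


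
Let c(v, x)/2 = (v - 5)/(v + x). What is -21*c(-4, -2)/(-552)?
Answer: 21/184 ≈ 0.11413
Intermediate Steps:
c(v, x) = 2*(-5 + v)/(v + x) (c(v, x) = 2*((v - 5)/(v + x)) = 2*((-5 + v)/(v + x)) = 2*(-5 + v)/(v + x))
-21*c(-4, -2)/(-552) = -42*(-5 - 4)/(-4 - 2)/(-552) = -42*(-9)/(-6)*(-1/552) = -42*(-1)*(-9)/6*(-1/552) = -21*3*(-1/552) = -63*(-1/552) = 21/184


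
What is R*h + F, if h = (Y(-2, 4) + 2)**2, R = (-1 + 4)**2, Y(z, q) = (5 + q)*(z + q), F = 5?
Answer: 3605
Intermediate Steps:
Y(z, q) = (5 + q)*(q + z)
R = 9 (R = 3**2 = 9)
h = 400 (h = ((4**2 + 5*4 + 5*(-2) + 4*(-2)) + 2)**2 = ((16 + 20 - 10 - 8) + 2)**2 = (18 + 2)**2 = 20**2 = 400)
R*h + F = 9*400 + 5 = 3600 + 5 = 3605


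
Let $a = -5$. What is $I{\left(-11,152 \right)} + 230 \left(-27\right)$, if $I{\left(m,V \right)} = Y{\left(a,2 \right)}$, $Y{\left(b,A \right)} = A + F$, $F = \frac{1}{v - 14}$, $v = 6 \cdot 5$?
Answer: $- \frac{99327}{16} \approx -6207.9$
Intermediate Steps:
$v = 30$
$F = \frac{1}{16}$ ($F = \frac{1}{30 - 14} = \frac{1}{16} \approx 0.0625$)
$Y{\left(b,A \right)} = \frac{1}{16} + A$ ($Y{\left(b,A \right)} = A + \frac{1}{16} = \frac{1}{16} + A$)
$I{\left(m,V \right)} = \frac{33}{16}$ ($I{\left(m,V \right)} = \frac{1}{16} + 2 = \frac{33}{16}$)
$I{\left(-11,152 \right)} + 230 \left(-27\right) = \frac{33}{16} + 230 \left(-27\right) = \frac{33}{16} - 6210 = - \frac{99327}{16}$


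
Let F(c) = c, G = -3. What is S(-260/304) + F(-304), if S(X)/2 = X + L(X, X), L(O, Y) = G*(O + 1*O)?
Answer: -11227/38 ≈ -295.45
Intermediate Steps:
L(O, Y) = -6*O (L(O, Y) = -3*(O + 1*O) = -3*(O + O) = -6*O)
S(X) = -10*X (S(X) = 2*(X - 6*X) = 2*(-5*X) = -10*X)
S(-260/304) + F(-304) = -(-2600)/304 - 304 = -10*(-65/76) - 304 = 325/38 - 304 = -11227/38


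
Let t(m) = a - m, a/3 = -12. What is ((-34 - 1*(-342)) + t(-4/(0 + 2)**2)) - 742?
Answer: -469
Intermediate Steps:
a = -36 (a = 3*(-12) = -36)
t(m) = -36 - m
((-34 - 1*(-342)) + t(-4/(0 + 2)**2)) - 742 = ((-34 - 1*(-342)) + (-36 - (-4)/((0 + 2)**2))) - 742 = ((-34 + 342) + (-36 - (-4)/(2**2))) - 742 = (308 + (-36 - (-4)/4)) - 742 = (308 + (-36 - 1*(-1))) - 742 = (308 + (-36 + 1)) - 742 = (308 - 35) - 742 = 273 - 742 = -469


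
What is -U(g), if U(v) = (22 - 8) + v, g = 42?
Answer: -56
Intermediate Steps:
U(v) = 14 + v
-U(g) = -(14 + 42) = -1*56 = -56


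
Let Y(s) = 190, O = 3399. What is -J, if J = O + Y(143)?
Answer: -3589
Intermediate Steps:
J = 3589 (J = 3399 + 190 = 3589)
-J = -1*3589 = -3589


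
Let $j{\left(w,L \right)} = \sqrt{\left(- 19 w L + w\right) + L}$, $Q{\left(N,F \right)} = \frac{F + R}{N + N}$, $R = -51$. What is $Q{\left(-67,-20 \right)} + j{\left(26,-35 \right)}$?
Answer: $\frac{71}{134} + \sqrt{17281} \approx 131.99$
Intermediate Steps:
$Q{\left(N,F \right)} = \frac{-51 + F}{2 N}$ ($Q{\left(N,F \right)} = \frac{F - 51}{N + N} = \frac{-51 + F}{2 N}$)
$j{\left(w,L \right)} = \sqrt{L + w - 19 L w}$ ($j{\left(w,L \right)} = \sqrt{\left(- 19 L w + w\right) + L} = \sqrt{\left(w - 19 L w\right) + L} = \sqrt{L + w - 19 L w}$)
$Q{\left(-67,-20 \right)} + j{\left(26,-35 \right)} = \frac{-51 - 20}{2 \left(-67\right)} + \sqrt{-35 + 26 - \left(-665\right) 26} = \frac{1}{2} \left(- \frac{1}{67}\right) \left(-71\right) + \sqrt{-35 + 26 + 17290} = \frac{71}{134} + \sqrt{17281}$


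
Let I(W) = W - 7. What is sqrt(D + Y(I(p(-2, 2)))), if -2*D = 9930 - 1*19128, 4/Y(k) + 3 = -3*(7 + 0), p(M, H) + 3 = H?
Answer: sqrt(165558)/6 ≈ 67.815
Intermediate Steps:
p(M, H) = -3 + H
I(W) = -7 + W
Y(k) = -1/6 (Y(k) = 4/(-3 - 3*(7 + 0)) = 4/(-3 - 3*7) = 4/(-3 - 21) = 4/(-24) = 4*(-1/24) = -1/6)
D = 4599 (D = -(9930 - 1*19128)/2 = -(9930 - 19128)/2 = -1/2*(-9198) = 4599)
sqrt(D + Y(I(p(-2, 2)))) = sqrt(4599 - 1/6) = sqrt(27593/6) = sqrt(165558)/6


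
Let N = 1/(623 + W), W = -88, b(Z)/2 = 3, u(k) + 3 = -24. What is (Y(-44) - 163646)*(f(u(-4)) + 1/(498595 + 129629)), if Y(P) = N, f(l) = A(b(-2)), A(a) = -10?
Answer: 550013850333551/336099840 ≈ 1.6365e+6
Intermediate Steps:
u(k) = -27 (u(k) = -3 - 24 = -27)
b(Z) = 6 (b(Z) = 2*3 = 6)
f(l) = -10
N = 1/535 (N = 1/(623 - 88) = 1/535 ≈ 0.0018692)
Y(P) = 1/535
(Y(-44) - 163646)*(f(u(-4)) + 1/(498595 + 129629)) = (1/535 - 163646)*(-10 + 1/(498595 + 129629)) = -87550609*(-10 + 1/628224)/535 = -87550609/535*(-6282239/628224) = 550013850333551/336099840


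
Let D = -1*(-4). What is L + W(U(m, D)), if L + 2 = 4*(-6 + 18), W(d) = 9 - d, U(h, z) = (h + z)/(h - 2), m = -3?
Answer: 276/5 ≈ 55.200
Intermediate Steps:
D = 4
U(h, z) = (h + z)/(-2 + h)
L = 46 (L = -2 + 4*(-6 + 18) = -2 + 4*12 = -2 + 48 = 46)
L + W(U(m, D)) = 46 + (9 - (-3 + 4)/(-2 - 3)) = 46 + (9 - 1/(-5)) = 46 + (9 - (-1)/5) = 46 + (9 - 1*(-⅕)) = 46 + (9 + ⅕) = 46 + 46/5 = 276/5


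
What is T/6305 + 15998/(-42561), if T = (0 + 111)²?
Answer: 423526691/268347105 ≈ 1.5783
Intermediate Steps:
T = 12321 (T = 111² = 12321)
T/6305 + 15998/(-42561) = 12321/6305 + 15998/(-42561) = 12321*(1/6305) + 15998*(-1/42561) = 12321/6305 - 15998/42561 = 423526691/268347105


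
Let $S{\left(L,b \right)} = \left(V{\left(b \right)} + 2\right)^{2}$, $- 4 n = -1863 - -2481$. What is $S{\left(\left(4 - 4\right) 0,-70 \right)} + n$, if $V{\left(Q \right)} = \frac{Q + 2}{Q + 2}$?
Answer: $- \frac{291}{2} \approx -145.5$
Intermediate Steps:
$n = - \frac{309}{2}$ ($n = - \frac{-1863 - -2481}{4} = - \frac{-1863 + 2481}{4} = \left(- \frac{1}{4}\right) 618 = - \frac{309}{2} \approx -154.5$)
$V{\left(Q \right)} = 1$ ($V{\left(Q \right)} = \frac{2 + Q}{2 + Q} = 1$)
$S{\left(L,b \right)} = 9$ ($S{\left(L,b \right)} = \left(1 + 2\right)^{2} = 3^{2} = 9$)
$S{\left(\left(4 - 4\right) 0,-70 \right)} + n = 9 - \frac{309}{2} = - \frac{291}{2}$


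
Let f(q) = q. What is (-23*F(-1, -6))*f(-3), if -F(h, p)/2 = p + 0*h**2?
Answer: 828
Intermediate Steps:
F(h, p) = -2*p (F(h, p) = -2*(p + 0*h**2) = -2*(p + 0) = -2*p)
(-23*F(-1, -6))*f(-3) = -(-46)*(-6)*(-3) = -23*12*(-3) = -276*(-3) = 828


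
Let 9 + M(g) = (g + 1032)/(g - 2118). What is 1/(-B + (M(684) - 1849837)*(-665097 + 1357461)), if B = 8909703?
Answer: -239/306105586885737 ≈ -7.8078e-13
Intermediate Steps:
M(g) = -9 + (1032 + g)/(-2118 + g) (M(g) = -9 + (g + 1032)/(g - 2118) = -9 + (1032 + g)/(-2118 + g))
1/(-B + (M(684) - 1849837)*(-665097 + 1357461)) = 1/(-1*8909703 + (2*(10047 - 4*684)/(-2118 + 684) - 1849837)*(-665097 + 1357461)) = 1/(-8909703 + (2*(10047 - 2736)/(-1434) - 1849837)*692364) = 1/(-8909703 + (2*(-1/1434)*7311 - 1849837)*692364) = 1/(-8909703 + (-2437/239 - 1849837)*692364) = 1/(-8909703 - 442113480/239*692364) = 1/(-8909703 - 306103457466720/239) = 1/(-306105586885737/239) = -239/306105586885737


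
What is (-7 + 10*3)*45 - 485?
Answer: 550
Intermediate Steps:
(-7 + 10*3)*45 - 485 = (-7 + 30)*45 - 485 = 23*45 - 485 = 1035 - 485 = 550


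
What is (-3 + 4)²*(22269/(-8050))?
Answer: -22269/8050 ≈ -2.7663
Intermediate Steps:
(-3 + 4)²*(22269/(-8050)) = 1²*(22269*(-1/8050)) = 1*(-22269/8050) = -22269/8050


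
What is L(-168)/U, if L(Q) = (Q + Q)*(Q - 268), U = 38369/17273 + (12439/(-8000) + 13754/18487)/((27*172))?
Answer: 579323204427147264000/8783623769695837 ≈ 65955.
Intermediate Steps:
U = 8783623769695837/3954532577184000 (U = 38369*(1/17273) + (12439*(-1/8000) + 13754*(1/18487))/4644 = 38369/17273 + (-12439/8000 + 13754/18487)*(1/4644) = 38369/17273 - 119927793/147896000*1/4644 = 38369/17273 - 39975931/228943008000 = 8783623769695837/3954532577184000 ≈ 2.2212)
L(Q) = 2*Q*(-268 + Q) (L(Q) = (2*Q)*(-268 + Q) = 2*Q*(-268 + Q))
L(-168)/U = (2*(-168)*(-268 - 168))/(8783623769695837/3954532577184000) = (2*(-168)*(-436))*(3954532577184000/8783623769695837) = 146496*(3954532577184000/8783623769695837) = 579323204427147264000/8783623769695837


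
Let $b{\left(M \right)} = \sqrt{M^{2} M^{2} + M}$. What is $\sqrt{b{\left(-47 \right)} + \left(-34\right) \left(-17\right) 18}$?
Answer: $\sqrt{10404 + \sqrt{4879634}} \approx 112.31$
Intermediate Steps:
$b{\left(M \right)} = \sqrt{M + M^{4}}$ ($b{\left(M \right)} = \sqrt{M^{4} + M} = \sqrt{M + M^{4}}$)
$\sqrt{b{\left(-47 \right)} + \left(-34\right) \left(-17\right) 18} = \sqrt{\sqrt{-47 + \left(-47\right)^{4}} + \left(-34\right) \left(-17\right) 18} = \sqrt{\sqrt{-47 + 4879681} + 578 \cdot 18} = \sqrt{\sqrt{4879634} + 10404} = \sqrt{10404 + \sqrt{4879634}}$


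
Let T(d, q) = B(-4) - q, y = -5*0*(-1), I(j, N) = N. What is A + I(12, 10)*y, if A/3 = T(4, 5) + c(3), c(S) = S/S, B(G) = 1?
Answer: -9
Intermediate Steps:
c(S) = 1
y = 0 (y = 0*(-1) = 0)
T(d, q) = 1 - q
A = -9 (A = 3*((1 - 1*5) + 1) = 3*((1 - 5) + 1) = 3*(-4 + 1) = 3*(-3) = -9)
A + I(12, 10)*y = -9 + 10*0 = -9 + 0 = -9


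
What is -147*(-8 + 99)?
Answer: -13377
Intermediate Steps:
-147*(-8 + 99) = -147*91 = -1*13377 = -13377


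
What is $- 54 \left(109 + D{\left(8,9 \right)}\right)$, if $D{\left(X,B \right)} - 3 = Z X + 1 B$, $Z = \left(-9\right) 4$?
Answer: $9018$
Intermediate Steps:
$Z = -36$
$D{\left(X,B \right)} = 3 + B - 36 X$ ($D{\left(X,B \right)} = 3 + \left(- 36 X + 1 B\right) = 3 + \left(- 36 X + B\right) = 3 + \left(B - 36 X\right) = 3 + B - 36 X$)
$- 54 \left(109 + D{\left(8,9 \right)}\right) = - 54 \left(109 + \left(3 + 9 - 288\right)\right) = - 54 \left(109 - 276\right) = \left(-54\right) \left(-167\right) = 9018$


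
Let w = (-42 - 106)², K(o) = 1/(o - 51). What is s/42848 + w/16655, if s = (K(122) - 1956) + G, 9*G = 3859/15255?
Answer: 110391348225167/86955744041010 ≈ 1.2695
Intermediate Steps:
K(o) = 1/(-51 + o)
G = 3859/137295 (G = (3859/15255)/9 = (3859*(1/15255))/9 = (⅑)*(3859/15255) = 3859/137295 ≈ 0.028107)
w = 21904 (w = (-148)² = 21904)
s = -19066569136/9747945 (s = (1/(-51 + 122) - 1956) + 3859/137295 = (1/71 - 1956) + 3859/137295 = -138875/71 + 3859/137295 = -19066569136/9747945 ≈ -1956.0)
s/42848 + w/16655 = -19066569136/9747945/42848 + 21904/16655 = -19066569136/9747945*1/42848 + 21904*(1/16655) = -1191660571/26104996710 + 21904/16655 = 110391348225167/86955744041010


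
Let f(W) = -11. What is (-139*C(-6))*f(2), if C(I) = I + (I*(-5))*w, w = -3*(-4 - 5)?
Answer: 1229316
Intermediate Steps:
w = 27 (w = -3*(-9) = 27)
C(I) = -134*I (C(I) = I + (I*(-5))*27 = I - 5*I*27 = I - 135*I = -134*I)
(-139*C(-6))*f(2) = -(-18626)*(-6)*(-11) = -139*804*(-11) = -111756*(-11) = 1229316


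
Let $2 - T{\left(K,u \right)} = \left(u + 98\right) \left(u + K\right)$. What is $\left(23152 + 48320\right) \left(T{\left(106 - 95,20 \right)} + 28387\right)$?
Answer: $1767574032$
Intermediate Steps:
$T{\left(K,u \right)} = 2 - \left(98 + u\right) \left(K + u\right)$ ($T{\left(K,u \right)} = 2 - \left(u + 98\right) \left(u + K\right) = 2 - \left(98 + u\right) \left(K + u\right)$)
$\left(23152 + 48320\right) \left(T{\left(106 - 95,20 \right)} + 28387\right) = \left(23152 + 48320\right) \left(\left(2 - 20^{2} - 98 \left(106 - 95\right) - 1960 - \left(106 - 95\right) 20\right) + 28387\right) = 71472 \left(\left(2 - 400 - 1078 - 1960 - 11 \cdot 20\right) + 28387\right) = 71472 \left(\left(2 - 400 - 1078 - 1960 - 220\right) + 28387\right) = 71472 \left(-3656 + 28387\right) = 71472 \cdot 24731 = 1767574032$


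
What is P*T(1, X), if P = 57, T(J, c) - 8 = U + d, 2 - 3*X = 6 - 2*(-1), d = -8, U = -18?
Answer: -1026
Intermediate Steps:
X = -2 (X = ⅔ - (6 - 2*(-1))/3 = ⅔ - (6 + 2)/3 = ⅔ - ⅓*8 = ⅔ - 8/3 = -2)
T(J, c) = -18 (T(J, c) = 8 + (-18 - 8) = 8 - 26 = -18)
P*T(1, X) = 57*(-18) = -1026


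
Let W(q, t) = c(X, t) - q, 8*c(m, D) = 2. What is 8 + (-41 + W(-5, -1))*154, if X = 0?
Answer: -10995/2 ≈ -5497.5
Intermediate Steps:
c(m, D) = ¼ (c(m, D) = (⅛)*2 = ¼)
W(q, t) = ¼ - q
8 + (-41 + W(-5, -1))*154 = 8 + (-41 + (¼ - 1*(-5)))*154 = 8 + (-41 + (¼ + 5))*154 = 8 + (-41 + 21/4)*154 = 8 - 143/4*154 = 8 - 11011/2 = -10995/2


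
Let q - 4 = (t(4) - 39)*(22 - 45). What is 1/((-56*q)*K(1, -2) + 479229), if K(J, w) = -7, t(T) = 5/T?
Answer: 1/821151 ≈ 1.2178e-6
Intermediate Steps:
q = 3489/4 (q = 4 + (5/4 - 39)*(22 - 45) = 4 + (5*(¼) - 39)*(-23) = 4 + (5/4 - 39)*(-23) = 4 - 151/4*(-23) = 4 + 3473/4 = 3489/4 ≈ 872.25)
1/((-56*q)*K(1, -2) + 479229) = 1/(-56*3489/4*(-7) + 479229) = 1/(-48846*(-7) + 479229) = 1/(341922 + 479229) = 1/821151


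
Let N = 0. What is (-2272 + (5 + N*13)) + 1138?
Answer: -1129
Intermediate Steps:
(-2272 + (5 + N*13)) + 1138 = (-2272 + (5 + 0*13)) + 1138 = (-2272 + (5 + 0)) + 1138 = (-2272 + 5) + 1138 = -2267 + 1138 = -1129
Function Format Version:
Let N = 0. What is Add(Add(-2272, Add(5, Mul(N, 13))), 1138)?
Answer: -1129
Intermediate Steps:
Add(Add(-2272, Add(5, Mul(N, 13))), 1138) = Add(Add(-2272, Add(5, Mul(0, 13))), 1138) = Add(Add(-2272, Add(5, 0)), 1138) = Add(Add(-2272, 5), 1138) = Add(-2267, 1138) = -1129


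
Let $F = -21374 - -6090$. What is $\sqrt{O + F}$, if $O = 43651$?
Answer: $\sqrt{28367} \approx 168.43$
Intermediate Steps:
$F = -15284$ ($F = -21374 + 6090 = -15284$)
$\sqrt{O + F} = \sqrt{43651 - 15284} = \sqrt{28367}$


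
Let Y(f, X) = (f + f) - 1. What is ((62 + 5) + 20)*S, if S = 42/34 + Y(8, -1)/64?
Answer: 139113/1088 ≈ 127.86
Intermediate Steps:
Y(f, X) = -1 + 2*f (Y(f, X) = 2*f - 1 = -1 + 2*f)
S = 1599/1088 (S = 42/34 + (-1 + 2*8)/64 = 42*(1/34) + (-1 + 16)*(1/64) = 21/17 + 15*(1/64) = 21/17 + 15/64 = 1599/1088 ≈ 1.4697)
((62 + 5) + 20)*S = ((62 + 5) + 20)*(1599/1088) = (67 + 20)*(1599/1088) = 87*(1599/1088) = 139113/1088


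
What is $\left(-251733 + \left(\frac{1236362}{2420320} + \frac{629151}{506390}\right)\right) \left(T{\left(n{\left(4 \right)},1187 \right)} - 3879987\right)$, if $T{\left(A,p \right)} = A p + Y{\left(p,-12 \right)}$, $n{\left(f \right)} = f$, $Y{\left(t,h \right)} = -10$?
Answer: $\frac{1708034387358283943983}{1750894064} \approx 9.7552 \cdot 10^{11}$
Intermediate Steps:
$T{\left(A,p \right)} = -10 + A p$ ($T{\left(A,p \right)} = A p - 10 = -10 + A p$)
$\left(-251733 + \left(\frac{1236362}{2420320} + \frac{629151}{506390}\right)\right) \left(T{\left(n{\left(4 \right)},1187 \right)} - 3879987\right) = \left(-251733 + \left(\frac{1236362}{2420320} + \frac{629151}{506390}\right)\right) \left(\left(-10 + 4 \cdot 1187\right) - 3879987\right) = \left(-251733 + \left(1236362 \cdot \frac{1}{2420320} + 629151 \cdot \frac{1}{506390}\right)\right) \left(\left(-10 + 4748\right) - 3879987\right) = \left(-251733 + \left(\frac{618181}{1210160} + \frac{629151}{506390}\right)\right) \left(4738 - 3879987\right) = \left(-251733 + \frac{21488281015}{12256258448}\right) \left(-3875249\right) = \left(- \frac{3085283219609369}{12256258448}\right) \left(-3875249\right) = \frac{1708034387358283943983}{1750894064}$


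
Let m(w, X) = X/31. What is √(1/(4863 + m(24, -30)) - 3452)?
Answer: 11*I*√72011513855/50241 ≈ 58.754*I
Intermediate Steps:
m(w, X) = X/31 (m(w, X) = X*(1/31) = X/31)
√(1/(4863 + m(24, -30)) - 3452) = √(1/(4863 + (1/31)*(-30)) - 3452) = √(1/(4863 - 30/31) - 3452) = √(1/(150723/31) - 3452) = √(31/150723 - 3452) = √(-520295765/150723) = 11*I*√72011513855/50241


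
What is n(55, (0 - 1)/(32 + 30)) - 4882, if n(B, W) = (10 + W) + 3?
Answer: -301879/62 ≈ -4869.0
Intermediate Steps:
n(B, W) = 13 + W
n(55, (0 - 1)/(32 + 30)) - 4882 = (13 + (0 - 1)/(32 + 30)) - 4882 = (13 - 1/62) - 4882 = 805/62 - 4882 = -301879/62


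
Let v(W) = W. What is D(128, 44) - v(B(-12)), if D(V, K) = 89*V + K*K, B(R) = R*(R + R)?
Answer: 13040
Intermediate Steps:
B(R) = 2*R² (B(R) = R*(2*R) = 2*R²)
D(V, K) = K² + 89*V (D(V, K) = 89*V + K² = K² + 89*V)
D(128, 44) - v(B(-12)) = (44² + 89*128) - 2*(-12)² = (1936 + 11392) - 2*144 = 13328 - 1*288 = 13328 - 288 = 13040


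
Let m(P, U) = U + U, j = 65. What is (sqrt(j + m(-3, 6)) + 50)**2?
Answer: (50 + sqrt(77))**2 ≈ 3454.5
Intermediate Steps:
m(P, U) = 2*U
(sqrt(j + m(-3, 6)) + 50)**2 = (sqrt(65 + 2*6) + 50)**2 = (sqrt(65 + 12) + 50)**2 = (sqrt(77) + 50)**2 = (50 + sqrt(77))**2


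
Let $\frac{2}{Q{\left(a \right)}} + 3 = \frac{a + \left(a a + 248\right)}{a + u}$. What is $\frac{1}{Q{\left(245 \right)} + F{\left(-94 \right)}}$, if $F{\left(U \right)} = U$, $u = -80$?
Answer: $- \frac{60023}{5641832} \approx -0.010639$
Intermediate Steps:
$Q{\left(a \right)} = \frac{2}{-3 + \frac{248 + a + a^{2}}{-80 + a}}$ ($Q{\left(a \right)} = \frac{2}{-3 + \frac{a + \left(a a + 248\right)}{a - 80}} = \frac{2}{-3 + \frac{a + \left(a^{2} + 248\right)}{-80 + a}} = \frac{2}{-3 + \frac{a + \left(248 + a^{2}\right)}{-80 + a}} = \frac{2}{-3 + \frac{248 + a + a^{2}}{-80 + a}}$)
$\frac{1}{Q{\left(245 \right)} + F{\left(-94 \right)}} = \frac{1}{\frac{2 \left(-80 + 245\right)}{488 + 245^{2} - 490} - 94} = \frac{1}{2 \frac{1}{488 + 60025 - 490} \cdot 165 - 94} = \frac{1}{2 \cdot \frac{1}{60023} \cdot 165 - 94} = \frac{1}{\frac{330}{60023} - 94} = \frac{1}{- \frac{5641832}{60023}} = - \frac{60023}{5641832}$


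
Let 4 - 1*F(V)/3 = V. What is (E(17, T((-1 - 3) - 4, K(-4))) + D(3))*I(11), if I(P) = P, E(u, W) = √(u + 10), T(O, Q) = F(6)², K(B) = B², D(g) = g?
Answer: 33 + 33*√3 ≈ 90.158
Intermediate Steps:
F(V) = 12 - 3*V
T(O, Q) = 36 (T(O, Q) = (12 - 3*6)² = (12 - 18)² = (-6)² = 36)
E(u, W) = √(10 + u)
(E(17, T((-1 - 3) - 4, K(-4))) + D(3))*I(11) = (√(10 + 17) + 3)*11 = (√27 + 3)*11 = (3*√3 + 3)*11 = (3 + 3*√3)*11 = 33 + 33*√3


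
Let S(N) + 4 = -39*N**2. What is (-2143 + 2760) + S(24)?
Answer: -21851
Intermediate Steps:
S(N) = -4 - 39*N**2
(-2143 + 2760) + S(24) = (-2143 + 2760) + (-4 - 39*24**2) = 617 + (-4 - 39*576) = 617 + (-4 - 22464) = 617 - 22468 = -21851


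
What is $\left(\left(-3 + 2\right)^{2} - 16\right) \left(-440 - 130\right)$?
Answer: $8550$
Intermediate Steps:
$\left(\left(-3 + 2\right)^{2} - 16\right) \left(-440 - 130\right) = \left(\left(-1\right)^{2} - 16\right) \left(-570\right) = \left(1 - 16\right) \left(-570\right) = \left(-15\right) \left(-570\right) = 8550$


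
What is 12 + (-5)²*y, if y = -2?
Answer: -38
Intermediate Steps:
12 + (-5)²*y = 12 + (-5)²*(-2) = 12 + 25*(-2) = 12 - 50 = -38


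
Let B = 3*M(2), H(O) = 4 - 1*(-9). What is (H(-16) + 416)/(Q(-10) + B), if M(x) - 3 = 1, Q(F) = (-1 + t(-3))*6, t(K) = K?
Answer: -143/4 ≈ -35.750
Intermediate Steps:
Q(F) = -24 (Q(F) = (-1 - 3)*6 = -4*6 = -24)
M(x) = 4 (M(x) = 3 + 1 = 4)
H(O) = 13 (H(O) = 4 + 9 = 13)
B = 12 (B = 3*4 = 12)
(H(-16) + 416)/(Q(-10) + B) = (13 + 416)/(-24 + 12) = 429/(-12) = 429*(-1/12) = -143/4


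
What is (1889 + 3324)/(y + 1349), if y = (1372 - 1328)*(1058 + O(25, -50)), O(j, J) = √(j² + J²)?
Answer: 249707913/2288455801 - 5734300*√5/2288455801 ≈ 0.10351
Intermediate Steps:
O(j, J) = √(J² + j²)
y = 46552 + 1100*√5 (y = (1372 - 1328)*(1058 + √((-50)² + 25²)) = 44*(1058 + √(2500 + 625)) = 44*(1058 + √3125) = 44*(1058 + 25*√5) = 46552 + 1100*√5 ≈ 49012.)
(1889 + 3324)/(y + 1349) = (1889 + 3324)/((46552 + 1100*√5) + 1349) = 5213/(47901 + 1100*√5)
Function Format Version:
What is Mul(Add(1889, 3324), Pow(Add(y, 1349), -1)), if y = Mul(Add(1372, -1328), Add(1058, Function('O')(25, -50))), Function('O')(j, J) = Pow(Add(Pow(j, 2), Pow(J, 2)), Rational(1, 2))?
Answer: Add(Rational(249707913, 2288455801), Mul(Rational(-5734300, 2288455801), Pow(5, Rational(1, 2)))) ≈ 0.10351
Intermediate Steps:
Function('O')(j, J) = Pow(Add(Pow(J, 2), Pow(j, 2)), Rational(1, 2))
y = Add(46552, Mul(1100, Pow(5, Rational(1, 2)))) (y = Mul(Add(1372, -1328), Add(1058, Pow(Add(Pow(-50, 2), Pow(25, 2)), Rational(1, 2)))) = Mul(44, Add(1058, Pow(Add(2500, 625), Rational(1, 2)))) = Mul(44, Add(1058, Pow(3125, Rational(1, 2)))) = Mul(44, Add(1058, Mul(25, Pow(5, Rational(1, 2))))) = Add(46552, Mul(1100, Pow(5, Rational(1, 2)))) ≈ 49012.)
Mul(Add(1889, 3324), Pow(Add(y, 1349), -1)) = Mul(Add(1889, 3324), Pow(Add(Add(46552, Mul(1100, Pow(5, Rational(1, 2)))), 1349), -1)) = Mul(5213, Pow(Add(47901, Mul(1100, Pow(5, Rational(1, 2)))), -1))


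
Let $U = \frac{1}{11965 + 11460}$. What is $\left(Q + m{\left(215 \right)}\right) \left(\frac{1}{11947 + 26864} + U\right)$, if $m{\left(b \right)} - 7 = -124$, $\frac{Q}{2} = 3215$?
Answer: $\frac{392895868}{909147675} \approx 0.43216$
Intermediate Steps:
$Q = 6430$ ($Q = 2 \cdot 3215 = 6430$)
$m{\left(b \right)} = -117$ ($m{\left(b \right)} = 7 - 124 = -117$)
$U = \frac{1}{23425} \approx 4.2689 \cdot 10^{-5}$
$\left(Q + m{\left(215 \right)}\right) \left(\frac{1}{11947 + 26864} + U\right) = \left(6430 - 117\right) \left(\frac{1}{11947 + 26864} + \frac{1}{23425}\right) = 6313 \left(\frac{1}{38811} + \frac{1}{23425}\right) = 6313 \cdot \frac{62236}{909147675} = \frac{392895868}{909147675}$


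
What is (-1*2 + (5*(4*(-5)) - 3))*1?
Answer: -105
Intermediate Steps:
(-1*2 + (5*(4*(-5)) - 3))*1 = (-2 + (5*(-20) - 3))*1 = (-2 + (-100 - 3))*1 = (-2 - 103)*1 = -105*1 = -105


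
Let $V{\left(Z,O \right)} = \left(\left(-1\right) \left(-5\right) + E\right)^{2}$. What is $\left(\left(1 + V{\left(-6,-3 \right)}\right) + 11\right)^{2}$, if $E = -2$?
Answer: $441$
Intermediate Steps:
$V{\left(Z,O \right)} = 9$ ($V{\left(Z,O \right)} = \left(\left(-1\right) \left(-5\right) - 2\right)^{2} = \left(5 - 2\right)^{2} = 3^{2} = 9$)
$\left(\left(1 + V{\left(-6,-3 \right)}\right) + 11\right)^{2} = \left(\left(1 + 9\right) + 11\right)^{2} = \left(10 + 11\right)^{2} = 21^{2} = 441$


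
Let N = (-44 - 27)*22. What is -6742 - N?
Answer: -5180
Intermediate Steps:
N = -1562 (N = -71*22 = -1562)
-6742 - N = -6742 - 1*(-1562) = -6742 + 1562 = -5180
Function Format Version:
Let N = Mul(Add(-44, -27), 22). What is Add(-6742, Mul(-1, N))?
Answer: -5180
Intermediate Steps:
N = -1562 (N = Mul(-71, 22) = -1562)
Add(-6742, Mul(-1, N)) = Add(-6742, Mul(-1, -1562)) = Add(-6742, 1562) = -5180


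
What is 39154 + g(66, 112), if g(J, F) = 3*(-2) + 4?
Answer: 39152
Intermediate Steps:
g(J, F) = -2 (g(J, F) = -6 + 4 = -2)
39154 + g(66, 112) = 39154 - 2 = 39152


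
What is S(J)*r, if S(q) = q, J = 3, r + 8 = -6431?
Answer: -19317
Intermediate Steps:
r = -6439 (r = -8 - 6431 = -6439)
S(J)*r = 3*(-6439) = -19317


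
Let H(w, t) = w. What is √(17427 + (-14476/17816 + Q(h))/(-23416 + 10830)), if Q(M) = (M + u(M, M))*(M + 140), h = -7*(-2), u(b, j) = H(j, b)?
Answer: √279404826313666201/4004146 ≈ 132.01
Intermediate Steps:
u(b, j) = j
h = 14
Q(M) = 2*M*(140 + M) (Q(M) = (M + M)*(M + 140) = (2*M)*(140 + M) = 2*M*(140 + M))
√(17427 + (-14476/17816 + Q(h))/(-23416 + 10830)) = √(17427 + (-14476/17816 + 2*14*(140 + 14))/(-23416 + 10830)) = √(17427 + (-14476*1/17816 + 2*14*154)/(-12586)) = √(17427 + (-3619/4454 + 4312)*(-1/12586)) = √(17427 + (19202029/4454)*(-1/12586)) = √(17427 - 2743147/8008292) = √(139557761537/8008292) = √279404826313666201/4004146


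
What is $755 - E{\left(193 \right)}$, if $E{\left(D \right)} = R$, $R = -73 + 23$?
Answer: $805$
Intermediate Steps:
$R = -50$
$E{\left(D \right)} = -50$
$755 - E{\left(193 \right)} = 755 - -50 = 755 + 50 = 805$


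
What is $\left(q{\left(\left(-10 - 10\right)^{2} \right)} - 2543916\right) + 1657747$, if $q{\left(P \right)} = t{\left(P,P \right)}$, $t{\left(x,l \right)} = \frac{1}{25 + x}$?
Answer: $- \frac{376621824}{425} \approx -8.8617 \cdot 10^{5}$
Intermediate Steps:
$q{\left(P \right)} = \frac{1}{25 + P}$
$\left(q{\left(\left(-10 - 10\right)^{2} \right)} - 2543916\right) + 1657747 = \left(\frac{1}{25 + \left(-10 - 10\right)^{2}} - 2543916\right) + 1657747 = \left(\frac{1}{25 + \left(-20\right)^{2}} - 2543916\right) + 1657747 = \left(\frac{1}{25 + 400} - 2543916\right) + 1657747 = \left(\frac{1}{425} - 2543916\right) + 1657747 = - \frac{1081164299}{425} + 1657747 = - \frac{376621824}{425}$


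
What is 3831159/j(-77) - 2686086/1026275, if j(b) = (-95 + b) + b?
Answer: -1310830512713/85180825 ≈ -15389.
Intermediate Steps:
j(b) = -95 + 2*b
3831159/j(-77) - 2686086/1026275 = 3831159/(-95 + 2*(-77)) - 2686086/1026275 = 3831159/(-95 - 154) - 2686086*1/1026275 = 3831159/(-249) - 2686086/1026275 = 3831159*(-1/249) - 2686086/1026275 = -1277053/83 - 2686086/1026275 = -1310830512713/85180825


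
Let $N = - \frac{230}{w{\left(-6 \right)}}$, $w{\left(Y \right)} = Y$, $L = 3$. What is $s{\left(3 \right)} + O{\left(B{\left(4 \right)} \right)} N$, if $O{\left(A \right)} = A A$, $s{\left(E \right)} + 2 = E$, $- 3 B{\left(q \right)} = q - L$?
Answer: $\frac{142}{27} \approx 5.2593$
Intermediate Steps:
$B{\left(q \right)} = 1 - \frac{q}{3}$ ($B{\left(q \right)} = - \frac{q - 3}{3} = - \frac{-3 + q}{3} = 1 - \frac{q}{3}$)
$s{\left(E \right)} = -2 + E$
$O{\left(A \right)} = A^{2}$
$N = \frac{115}{3}$ ($N = - \frac{230}{-6} = \left(-230\right) \left(- \frac{1}{6}\right) = \frac{115}{3} \approx 38.333$)
$s{\left(3 \right)} + O{\left(B{\left(4 \right)} \right)} N = \left(-2 + 3\right) + \left(1 - \frac{4}{3}\right)^{2} \cdot \frac{115}{3} = 1 + \left(1 - \frac{4}{3}\right)^{2} \cdot \frac{115}{3} = 1 + \left(- \frac{1}{3}\right)^{2} \cdot \frac{115}{3} = 1 + \frac{1}{9} \cdot \frac{115}{3} = 1 + \frac{115}{27} = \frac{142}{27}$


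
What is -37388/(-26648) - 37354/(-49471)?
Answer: 711257785/329575802 ≈ 2.1581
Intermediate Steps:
-37388/(-26648) - 37354/(-49471) = -37388*(-1/26648) - 37354*(-1/49471) = 9347/6662 + 37354/49471 = 711257785/329575802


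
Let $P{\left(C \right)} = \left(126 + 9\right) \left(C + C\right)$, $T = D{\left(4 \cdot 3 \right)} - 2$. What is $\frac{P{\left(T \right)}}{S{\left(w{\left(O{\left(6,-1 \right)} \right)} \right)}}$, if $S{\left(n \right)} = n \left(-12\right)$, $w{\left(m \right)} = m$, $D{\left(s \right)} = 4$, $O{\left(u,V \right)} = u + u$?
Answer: $- \frac{15}{4} \approx -3.75$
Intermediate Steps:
$O{\left(u,V \right)} = 2 u$
$S{\left(n \right)} = - 12 n$
$T = 2$ ($T = 4 - 2 = 2$)
$P{\left(C \right)} = 270 C$ ($P{\left(C \right)} = 135 \cdot 2 C = 270 C$)
$\frac{P{\left(T \right)}}{S{\left(w{\left(O{\left(6,-1 \right)} \right)} \right)}} = \frac{270 \cdot 2}{\left(-12\right) 2 \cdot 6} = \frac{540}{\left(-12\right) 12} = \frac{540}{-144} = 540 \left(- \frac{1}{144}\right) = - \frac{15}{4}$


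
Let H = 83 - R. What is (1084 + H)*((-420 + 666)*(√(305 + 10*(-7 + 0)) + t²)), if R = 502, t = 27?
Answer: 119257110 + 163590*√235 ≈ 1.2176e+8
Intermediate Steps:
H = -419 (H = 83 - 1*502 = 83 - 502 = -419)
(1084 + H)*((-420 + 666)*(√(305 + 10*(-7 + 0)) + t²)) = (1084 - 419)*((-420 + 666)*(√(305 + 10*(-7 + 0)) + 27²)) = 665*(246*(√(305 + 10*(-7)) + 729)) = 665*(246*(√(305 - 70) + 729)) = 665*(246*(√235 + 729)) = 665*(246*(729 + √235)) = 665*(179334 + 246*√235) = 119257110 + 163590*√235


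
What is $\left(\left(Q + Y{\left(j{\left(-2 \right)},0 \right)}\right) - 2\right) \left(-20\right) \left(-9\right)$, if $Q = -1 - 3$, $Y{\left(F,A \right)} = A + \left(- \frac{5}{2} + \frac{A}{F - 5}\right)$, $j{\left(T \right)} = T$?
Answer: $-1530$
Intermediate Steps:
$Y{\left(F,A \right)} = - \frac{5}{2} + A + \frac{A}{-5 + F}$ ($Y{\left(F,A \right)} = A + \left(\left(-5\right) \frac{1}{2} + \frac{A}{-5 + F}\right) = A + \left(- \frac{5}{2} + \frac{A}{-5 + F}\right) = - \frac{5}{2} + A + \frac{A}{-5 + F}$)
$Q = -4$ ($Q = -1 - 3 = -4$)
$\left(\left(Q + Y{\left(j{\left(-2 \right)},0 \right)}\right) - 2\right) \left(-20\right) \left(-9\right) = \left(\left(-4 + \frac{25 - 0 - -10 + 2 \cdot 0 \left(-2\right)}{2 \left(-5 - 2\right)}\right) - 2\right) \left(-20\right) \left(-9\right) = \left(\left(-4 + \frac{25 + 0 + 10 + 0}{2 \left(-7\right)}\right) - 2\right) \left(-20\right) \left(-9\right) = \left(\left(-4 + \frac{1}{2} \left(- \frac{1}{7}\right) 35\right) - 2\right) \left(-20\right) \left(-9\right) = \left(\left(-4 - \frac{5}{2}\right) - 2\right) \left(-20\right) \left(-9\right) = \left(- \frac{13}{2} - 2\right) \left(-20\right) \left(-9\right) = \left(- \frac{17}{2}\right) \left(-20\right) \left(-9\right) = 170 \left(-9\right) = -1530$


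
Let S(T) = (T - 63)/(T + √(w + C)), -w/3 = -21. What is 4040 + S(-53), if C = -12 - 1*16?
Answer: 5606554/1387 + 58*√35/1387 ≈ 4042.5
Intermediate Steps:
w = 63 (w = -3*(-21) = 63)
C = -28 (C = -12 - 16 = -28)
S(T) = (-63 + T)/(T + √35) (S(T) = (T - 63)/(T + √(63 - 28)) = (-63 + T)/(T + √35))
4040 + S(-53) = 4040 + (-63 - 53)/(-53 + √35) = 4040 - 116/(-53 + √35)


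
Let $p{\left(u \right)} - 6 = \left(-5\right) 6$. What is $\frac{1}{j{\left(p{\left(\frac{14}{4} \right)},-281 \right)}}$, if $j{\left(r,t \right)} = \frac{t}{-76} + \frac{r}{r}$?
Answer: $\frac{76}{357} \approx 0.21289$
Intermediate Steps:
$p{\left(u \right)} = -24$ ($p{\left(u \right)} = 6 - 30 = -24$)
$j{\left(r,t \right)} = 1 - \frac{t}{76}$ ($j{\left(r,t \right)} = t \left(- \frac{1}{76}\right) + 1 = - \frac{t}{76} + 1 = 1 - \frac{t}{76}$)
$\frac{1}{j{\left(p{\left(\frac{14}{4} \right)},-281 \right)}} = \frac{1}{1 - - \frac{281}{76}} = \frac{1}{1 + \frac{281}{76}} = \frac{1}{\frac{357}{76}} = \frac{76}{357}$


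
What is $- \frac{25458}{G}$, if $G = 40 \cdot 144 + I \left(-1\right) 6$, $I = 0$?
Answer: $- \frac{4243}{960} \approx -4.4198$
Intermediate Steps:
$G = 5760$ ($G = 40 \cdot 144 + 0 \left(-1\right) 6 = 5760 + 0 \cdot 6 = 5760 + 0 = 5760$)
$- \frac{25458}{G} = - \frac{25458}{5760} = \left(-25458\right) \frac{1}{5760} = - \frac{4243}{960}$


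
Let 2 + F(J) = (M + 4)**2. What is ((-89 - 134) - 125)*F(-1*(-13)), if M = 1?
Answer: -8004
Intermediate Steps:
F(J) = 23 (F(J) = -2 + (1 + 4)**2 = -2 + 5**2 = -2 + 25 = 23)
((-89 - 134) - 125)*F(-1*(-13)) = ((-89 - 134) - 125)*23 = (-223 - 125)*23 = -348*23 = -8004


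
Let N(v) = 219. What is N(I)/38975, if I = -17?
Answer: 219/38975 ≈ 0.0056190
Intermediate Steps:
N(I)/38975 = 219/38975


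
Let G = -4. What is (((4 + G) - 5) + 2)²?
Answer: 9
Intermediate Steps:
(((4 + G) - 5) + 2)² = (((4 - 4) - 5) + 2)² = ((0 - 5) + 2)² = (-5 + 2)² = (-3)² = 9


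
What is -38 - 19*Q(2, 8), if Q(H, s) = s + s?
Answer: -342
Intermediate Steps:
Q(H, s) = 2*s
-38 - 19*Q(2, 8) = -38 - 38*8 = -38 - 19*16 = -38 - 304 = -342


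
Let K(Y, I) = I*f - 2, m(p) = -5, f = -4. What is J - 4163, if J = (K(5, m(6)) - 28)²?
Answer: -4063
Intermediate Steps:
K(Y, I) = -2 - 4*I (K(Y, I) = I*(-4) - 2 = -4*I - 2 = -2 - 4*I)
J = 100 (J = ((-2 - 4*(-5)) - 28)² = ((-2 + 20) - 28)² = (18 - 28)² = (-10)² = 100)
J - 4163 = 100 - 4163 = -4063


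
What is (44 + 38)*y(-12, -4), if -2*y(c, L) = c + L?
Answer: 656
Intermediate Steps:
y(c, L) = -L/2 - c/2 (y(c, L) = -(c + L)/2 = -(L + c)/2 = -L/2 - c/2)
(44 + 38)*y(-12, -4) = (44 + 38)*(-1/2*(-4) - 1/2*(-12)) = 82*(2 + 6) = 82*8 = 656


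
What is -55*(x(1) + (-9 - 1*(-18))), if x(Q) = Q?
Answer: -550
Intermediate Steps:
-55*(x(1) + (-9 - 1*(-18))) = -55*(1 + (-9 - 1*(-18))) = -55*(1 + (-9 + 18)) = -55*(1 + 9) = -55*10 = -550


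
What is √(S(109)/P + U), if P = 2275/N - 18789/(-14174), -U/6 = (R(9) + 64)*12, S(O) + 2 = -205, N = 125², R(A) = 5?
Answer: 3*I*√96417108890664662/13032959 ≈ 71.475*I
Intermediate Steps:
N = 15625
S(O) = -207 (S(O) = -2 - 205 = -207)
U = -4968 (U = -6*(5 + 64)*12 = -414*12 = -6*828 = -4968)
P = 13032959/8858750 (P = 2275/15625 - 18789/(-14174) = 2275*(1/15625) - 18789*(-1/14174) = 91/625 + 18789/14174 = 13032959/8858750 ≈ 1.4712)
√(S(109)/P + U) = √(-207/13032959/8858750 - 4968) = √(-207*8858750/13032959 - 4968) = √(-1833761250/13032959 - 4968) = √(-66581501562/13032959) = 3*I*√96417108890664662/13032959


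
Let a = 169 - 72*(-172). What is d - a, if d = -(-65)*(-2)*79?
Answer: -22823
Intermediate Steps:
a = 12553 (a = 169 + 12384 = 12553)
d = -10270 (d = -65*2*79 = -130*79 = -10270)
d - a = -10270 - 1*12553 = -10270 - 12553 = -22823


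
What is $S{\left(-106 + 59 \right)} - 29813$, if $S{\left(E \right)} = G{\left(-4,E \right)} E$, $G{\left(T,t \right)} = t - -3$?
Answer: $-27745$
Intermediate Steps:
$G{\left(T,t \right)} = 3 + t$ ($G{\left(T,t \right)} = t + 3 = 3 + t$)
$S{\left(E \right)} = E \left(3 + E\right)$ ($S{\left(E \right)} = \left(3 + E\right) E = E \left(3 + E\right)$)
$S{\left(-106 + 59 \right)} - 29813 = \left(-106 + 59\right) \left(3 + \left(-106 + 59\right)\right) - 29813 = - 47 \left(3 - 47\right) - 29813 = \left(-47\right) \left(-44\right) - 29813 = 2068 - 29813 = -27745$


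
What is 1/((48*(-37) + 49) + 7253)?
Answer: 1/5526 ≈ 0.00018096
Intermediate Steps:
1/((48*(-37) + 49) + 7253) = 1/((-1776 + 49) + 7253) = 1/(-1727 + 7253) = 1/5526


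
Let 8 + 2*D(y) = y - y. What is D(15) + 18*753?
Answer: 13550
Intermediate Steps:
D(y) = -4 (D(y) = -4 + (y - y)/2 = -4 + (½)*0 = -4 + 0 = -4)
D(15) + 18*753 = -4 + 18*753 = -4 + 13554 = 13550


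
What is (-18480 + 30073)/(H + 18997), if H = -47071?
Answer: -11593/28074 ≈ -0.41294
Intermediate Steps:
(-18480 + 30073)/(H + 18997) = (-18480 + 30073)/(-47071 + 18997) = 11593/(-28074) = 11593*(-1/28074) = -11593/28074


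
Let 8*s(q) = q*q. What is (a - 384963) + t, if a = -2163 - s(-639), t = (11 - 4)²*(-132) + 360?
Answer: -3554193/8 ≈ -4.4427e+5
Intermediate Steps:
s(q) = q²/8 (s(q) = (q*q)/8 = q²/8)
t = -6108 (t = 7²*(-132) + 360 = 49*(-132) + 360 = -6468 + 360 = -6108)
a = -425625/8 (a = -2163 - (-639)²/8 = -2163 - 408321/8 = -425625/8 ≈ -53203.)
(a - 384963) + t = (-425625/8 - 384963) - 6108 = -3505329/8 - 6108 = -3554193/8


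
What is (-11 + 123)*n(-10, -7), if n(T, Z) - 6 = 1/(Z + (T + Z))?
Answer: 2002/3 ≈ 667.33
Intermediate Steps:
n(T, Z) = 6 + 1/(T + 2*Z) (n(T, Z) = 6 + 1/(Z + (T + Z)) = 6 + 1/(T + 2*Z))
(-11 + 123)*n(-10, -7) = (-11 + 123)*((1 + 6*(-10) + 12*(-7))/(-10 + 2*(-7))) = 112*((1 - 60 - 84)/(-10 - 14)) = 112*(-143/(-24)) = 112*(-1/24*(-143)) = 112*(143/24) = 2002/3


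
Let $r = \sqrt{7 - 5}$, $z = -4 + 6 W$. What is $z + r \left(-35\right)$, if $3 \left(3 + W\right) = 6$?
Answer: $-10 - 35 \sqrt{2} \approx -59.497$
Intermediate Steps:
$W = -1$ ($W = -3 + \frac{1}{3} \cdot 6 = -3 + 2 = -1$)
$z = -10$ ($z = -4 + 6 \left(-1\right) = -4 - 6 = -10$)
$r = \sqrt{2} \approx 1.4142$
$z + r \left(-35\right) = -10 + \sqrt{2} \left(-35\right) = -10 - 35 \sqrt{2}$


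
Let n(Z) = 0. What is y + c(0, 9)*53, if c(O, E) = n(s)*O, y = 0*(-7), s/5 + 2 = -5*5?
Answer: 0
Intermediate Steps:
s = -135 (s = -10 + 5*(-5*5) = -10 + 5*(-25) = -10 - 125 = -135)
y = 0
c(O, E) = 0 (c(O, E) = 0*O = 0)
y + c(0, 9)*53 = 0 + 0*53 = 0 + 0 = 0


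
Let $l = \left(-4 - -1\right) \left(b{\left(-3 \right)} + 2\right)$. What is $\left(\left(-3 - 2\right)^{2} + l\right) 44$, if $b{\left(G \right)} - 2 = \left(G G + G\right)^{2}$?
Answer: $-4180$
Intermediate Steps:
$b{\left(G \right)} = 2 + \left(G + G^{2}\right)^{2}$ ($b{\left(G \right)} = 2 + \left(G G + G\right)^{2} = 2 + \left(G^{2} + G\right)^{2} = 2 + \left(G + G^{2}\right)^{2}$)
$l = -120$ ($l = \left(-4 - -1\right) \left(\left(2 + \left(-3\right)^{2} \left(1 - 3\right)^{2}\right) + 2\right) = \left(-4 + 1\right) \left(\left(2 + 9 \left(-2\right)^{2}\right) + 2\right) = - 3 \left(\left(2 + 9 \cdot 4\right) + 2\right) = - 3 \left(\left(2 + 36\right) + 2\right) = - 3 \left(38 + 2\right) = \left(-3\right) 40 = -120$)
$\left(\left(-3 - 2\right)^{2} + l\right) 44 = \left(\left(-3 - 2\right)^{2} - 120\right) 44 = \left(\left(-5\right)^{2} - 120\right) 44 = \left(25 - 120\right) 44 = \left(-95\right) 44 = -4180$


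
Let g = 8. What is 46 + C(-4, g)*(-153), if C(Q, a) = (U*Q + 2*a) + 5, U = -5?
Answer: -6227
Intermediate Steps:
C(Q, a) = 5 - 5*Q + 2*a (C(Q, a) = (-5*Q + 2*a) + 5 = 5 - 5*Q + 2*a)
46 + C(-4, g)*(-153) = 46 + (5 - 5*(-4) + 2*8)*(-153) = 46 + (5 + 20 + 16)*(-153) = 46 + 41*(-153) = 46 - 6273 = -6227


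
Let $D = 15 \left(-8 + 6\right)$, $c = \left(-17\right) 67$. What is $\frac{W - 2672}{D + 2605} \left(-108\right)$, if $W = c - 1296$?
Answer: $\frac{551556}{2575} \approx 214.2$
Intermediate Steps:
$c = -1139$
$W = -2435$ ($W = -1139 - 1296 = -2435$)
$D = -30$ ($D = 15 \left(-2\right) = -30$)
$\frac{W - 2672}{D + 2605} \left(-108\right) = \frac{-2435 - 2672}{-30 + 2605} \left(-108\right) = - \frac{5107}{2575} \left(-108\right) = \left(-5107\right) \frac{1}{2575} \left(-108\right) = \left(- \frac{5107}{2575}\right) \left(-108\right) = \frac{551556}{2575}$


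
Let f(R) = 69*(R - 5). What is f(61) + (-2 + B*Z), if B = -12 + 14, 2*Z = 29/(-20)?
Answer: 77211/20 ≈ 3860.6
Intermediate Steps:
Z = -29/40 (Z = (29/(-20))/2 = (29*(-1/20))/2 = (½)*(-29/20) = -29/40 ≈ -0.72500)
B = 2
f(R) = -345 + 69*R (f(R) = 69*(-5 + R) = -345 + 69*R)
f(61) + (-2 + B*Z) = (-345 + 69*61) + (-2 + 2*(-29/40)) = (-345 + 4209) + (-2 - 29/20) = 3864 - 69/20 = 77211/20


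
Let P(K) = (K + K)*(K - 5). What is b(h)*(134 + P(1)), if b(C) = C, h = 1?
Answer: 126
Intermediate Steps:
P(K) = 2*K*(-5 + K) (P(K) = (2*K)*(-5 + K) = 2*K*(-5 + K))
b(h)*(134 + P(1)) = 1*(134 + 2*1*(-5 + 1)) = 1*(134 + 2*1*(-4)) = 1*(134 - 8) = 1*126 = 126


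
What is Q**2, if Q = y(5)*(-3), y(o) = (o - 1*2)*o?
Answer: 2025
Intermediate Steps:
y(o) = o*(-2 + o) (y(o) = (o - 2)*o = (-2 + o)*o = o*(-2 + o))
Q = -45 (Q = (5*(-2 + 5))*(-3) = (5*3)*(-3) = 15*(-3) = -45)
Q**2 = (-45)**2 = 2025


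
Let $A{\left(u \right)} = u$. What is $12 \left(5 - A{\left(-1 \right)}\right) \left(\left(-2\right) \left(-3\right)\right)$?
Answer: $432$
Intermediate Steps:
$12 \left(5 - A{\left(-1 \right)}\right) \left(\left(-2\right) \left(-3\right)\right) = 12 \left(5 - -1\right) \left(\left(-2\right) \left(-3\right)\right) = 12 \left(5 + 1\right) 6 = 12 \cdot 6 \cdot 6 = 72 \cdot 6 = 432$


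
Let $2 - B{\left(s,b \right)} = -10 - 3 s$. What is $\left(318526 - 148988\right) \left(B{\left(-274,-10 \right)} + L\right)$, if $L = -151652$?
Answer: $-25848102556$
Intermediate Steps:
$B{\left(s,b \right)} = 12 + 3 s$ ($B{\left(s,b \right)} = 2 - \left(-10 - 3 s\right) = 2 + \left(10 + 3 s\right) = 12 + 3 s$)
$\left(318526 - 148988\right) \left(B{\left(-274,-10 \right)} + L\right) = \left(318526 - 148988\right) \left(\left(12 + 3 \left(-274\right)\right) - 151652\right) = 169538 \left(\left(12 - 822\right) - 151652\right) = 169538 \left(-810 - 151652\right) = 169538 \left(-152462\right) = -25848102556$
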